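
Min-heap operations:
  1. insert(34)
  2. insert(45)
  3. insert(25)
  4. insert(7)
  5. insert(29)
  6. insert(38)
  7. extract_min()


insert(34) -> [34]
insert(45) -> [34, 45]
insert(25) -> [25, 45, 34]
insert(7) -> [7, 25, 34, 45]
insert(29) -> [7, 25, 34, 45, 29]
insert(38) -> [7, 25, 34, 45, 29, 38]
extract_min()->7, [25, 29, 34, 45, 38]

Final heap: [25, 29, 34, 45, 38]


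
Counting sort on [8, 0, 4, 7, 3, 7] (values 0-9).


Input: [8, 0, 4, 7, 3, 7]
Counts: [1, 0, 0, 1, 1, 0, 0, 2, 1, 0]

Sorted: [0, 3, 4, 7, 7, 8]


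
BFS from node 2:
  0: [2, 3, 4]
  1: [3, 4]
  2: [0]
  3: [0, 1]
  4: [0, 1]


Visit 2, enqueue [0]
Visit 0, enqueue [3, 4]
Visit 3, enqueue [1]
Visit 4, enqueue []
Visit 1, enqueue []

BFS order: [2, 0, 3, 4, 1]


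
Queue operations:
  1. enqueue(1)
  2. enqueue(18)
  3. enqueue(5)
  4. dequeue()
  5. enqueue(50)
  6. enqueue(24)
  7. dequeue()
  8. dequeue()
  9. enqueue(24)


enqueue(1) -> [1]
enqueue(18) -> [1, 18]
enqueue(5) -> [1, 18, 5]
dequeue()->1, [18, 5]
enqueue(50) -> [18, 5, 50]
enqueue(24) -> [18, 5, 50, 24]
dequeue()->18, [5, 50, 24]
dequeue()->5, [50, 24]
enqueue(24) -> [50, 24, 24]

Final queue: [50, 24, 24]


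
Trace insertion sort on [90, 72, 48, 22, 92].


Initial: [90, 72, 48, 22, 92]
Insert 72: [72, 90, 48, 22, 92]
Insert 48: [48, 72, 90, 22, 92]
Insert 22: [22, 48, 72, 90, 92]
Insert 92: [22, 48, 72, 90, 92]

Sorted: [22, 48, 72, 90, 92]


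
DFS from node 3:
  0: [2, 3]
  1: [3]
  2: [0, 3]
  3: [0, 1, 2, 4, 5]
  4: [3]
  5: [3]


Visit 3, push [5, 4, 2, 1, 0]
Visit 0, push [2]
Visit 2, push []
Visit 1, push []
Visit 4, push []
Visit 5, push []

DFS order: [3, 0, 2, 1, 4, 5]


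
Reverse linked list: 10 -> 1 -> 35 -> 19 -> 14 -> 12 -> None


Step 1: curr=10, set curr.next=prev(None) | reversed so far: 10
Step 2: curr=1, set curr.next=prev(10) | reversed so far: 1 -> 10
Step 3: curr=35, set curr.next=prev(1) | reversed so far: 35 -> 1 -> 10
Step 4: curr=19, set curr.next=prev(35) | reversed so far: 19 -> 35 -> 1 -> 10
Step 5: curr=14, set curr.next=prev(19) | reversed so far: 14 -> 19 -> 35 -> 1 -> 10
Step 6: curr=12, set curr.next=prev(14) | reversed so far: 12 -> 14 -> 19 -> 35 -> 1 -> 10

12 -> 14 -> 19 -> 35 -> 1 -> 10 -> None


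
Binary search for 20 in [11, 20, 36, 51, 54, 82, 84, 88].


Step 1: lo=0, hi=7, mid=3, val=51
Step 2: lo=0, hi=2, mid=1, val=20

Found at index 1


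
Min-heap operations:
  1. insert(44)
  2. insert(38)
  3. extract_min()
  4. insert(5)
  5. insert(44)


insert(44) -> [44]
insert(38) -> [38, 44]
extract_min()->38, [44]
insert(5) -> [5, 44]
insert(44) -> [5, 44, 44]

Final heap: [5, 44, 44]


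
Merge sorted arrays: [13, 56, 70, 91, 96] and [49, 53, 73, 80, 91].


Take 13 from A
Take 49 from B
Take 53 from B
Take 56 from A
Take 70 from A
Take 73 from B
Take 80 from B
Take 91 from A
Take 91 from B

Merged: [13, 49, 53, 56, 70, 73, 80, 91, 91, 96]


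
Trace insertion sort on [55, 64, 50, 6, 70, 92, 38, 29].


Initial: [55, 64, 50, 6, 70, 92, 38, 29]
Insert 64: [55, 64, 50, 6, 70, 92, 38, 29]
Insert 50: [50, 55, 64, 6, 70, 92, 38, 29]
Insert 6: [6, 50, 55, 64, 70, 92, 38, 29]
Insert 70: [6, 50, 55, 64, 70, 92, 38, 29]
Insert 92: [6, 50, 55, 64, 70, 92, 38, 29]
Insert 38: [6, 38, 50, 55, 64, 70, 92, 29]
Insert 29: [6, 29, 38, 50, 55, 64, 70, 92]

Sorted: [6, 29, 38, 50, 55, 64, 70, 92]


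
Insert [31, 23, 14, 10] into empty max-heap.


Insert 31: [31]
Insert 23: [31, 23]
Insert 14: [31, 23, 14]
Insert 10: [31, 23, 14, 10]

Final heap: [31, 23, 14, 10]


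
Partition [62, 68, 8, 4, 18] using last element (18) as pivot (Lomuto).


Pivot: 18
  8 <= 18: swap -> [8, 68, 62, 4, 18]
  4 <= 18: swap -> [8, 4, 62, 68, 18]
Place pivot at 2: [8, 4, 18, 68, 62]

Partitioned: [8, 4, 18, 68, 62]


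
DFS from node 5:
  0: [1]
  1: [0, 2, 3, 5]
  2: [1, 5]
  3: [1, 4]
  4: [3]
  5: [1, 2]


Visit 5, push [2, 1]
Visit 1, push [3, 2, 0]
Visit 0, push []
Visit 2, push []
Visit 3, push [4]
Visit 4, push []

DFS order: [5, 1, 0, 2, 3, 4]


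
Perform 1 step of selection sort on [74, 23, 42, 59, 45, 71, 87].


Initial: [74, 23, 42, 59, 45, 71, 87]
Step 1: min=23 at 1
  Swap: [23, 74, 42, 59, 45, 71, 87]

After 1 step: [23, 74, 42, 59, 45, 71, 87]


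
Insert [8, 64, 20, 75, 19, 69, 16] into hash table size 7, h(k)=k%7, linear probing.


Insert 8: h=1 -> slot 1
Insert 64: h=1, 1 probes -> slot 2
Insert 20: h=6 -> slot 6
Insert 75: h=5 -> slot 5
Insert 19: h=5, 2 probes -> slot 0
Insert 69: h=6, 4 probes -> slot 3
Insert 16: h=2, 2 probes -> slot 4

Table: [19, 8, 64, 69, 16, 75, 20]


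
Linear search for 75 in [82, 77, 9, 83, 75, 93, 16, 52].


i=0: 82!=75
i=1: 77!=75
i=2: 9!=75
i=3: 83!=75
i=4: 75==75 found!

Found at 4, 5 comps


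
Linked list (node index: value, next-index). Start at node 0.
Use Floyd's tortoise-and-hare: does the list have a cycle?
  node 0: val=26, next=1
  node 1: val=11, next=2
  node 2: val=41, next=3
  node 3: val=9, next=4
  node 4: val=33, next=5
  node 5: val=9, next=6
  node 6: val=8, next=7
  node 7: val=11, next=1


Floyd's tortoise (slow, +1) and hare (fast, +2):
  init: slow=0, fast=0
  step 1: slow=1, fast=2
  step 2: slow=2, fast=4
  step 3: slow=3, fast=6
  step 4: slow=4, fast=1
  step 5: slow=5, fast=3
  step 6: slow=6, fast=5
  step 7: slow=7, fast=7
  slow == fast at node 7: cycle detected

Cycle: yes


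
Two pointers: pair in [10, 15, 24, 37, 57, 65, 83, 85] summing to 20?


lo=0(10)+hi=7(85)=95
lo=0(10)+hi=6(83)=93
lo=0(10)+hi=5(65)=75
lo=0(10)+hi=4(57)=67
lo=0(10)+hi=3(37)=47
lo=0(10)+hi=2(24)=34
lo=0(10)+hi=1(15)=25

No pair found


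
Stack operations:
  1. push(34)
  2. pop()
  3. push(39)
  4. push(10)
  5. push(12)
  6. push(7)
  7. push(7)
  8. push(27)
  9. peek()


push(34) -> [34]
pop()->34, []
push(39) -> [39]
push(10) -> [39, 10]
push(12) -> [39, 10, 12]
push(7) -> [39, 10, 12, 7]
push(7) -> [39, 10, 12, 7, 7]
push(27) -> [39, 10, 12, 7, 7, 27]
peek()->27

Final stack: [39, 10, 12, 7, 7, 27]


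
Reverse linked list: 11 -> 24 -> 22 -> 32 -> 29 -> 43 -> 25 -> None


Step 1: curr=11, set curr.next=prev(None) | reversed so far: 11
Step 2: curr=24, set curr.next=prev(11) | reversed so far: 24 -> 11
Step 3: curr=22, set curr.next=prev(24) | reversed so far: 22 -> 24 -> 11
Step 4: curr=32, set curr.next=prev(22) | reversed so far: 32 -> 22 -> 24 -> 11
Step 5: curr=29, set curr.next=prev(32) | reversed so far: 29 -> 32 -> 22 -> 24 -> 11
Step 6: curr=43, set curr.next=prev(29) | reversed so far: 43 -> 29 -> 32 -> 22 -> 24 -> 11
Step 7: curr=25, set curr.next=prev(43) | reversed so far: 25 -> 43 -> 29 -> 32 -> 22 -> 24 -> 11

25 -> 43 -> 29 -> 32 -> 22 -> 24 -> 11 -> None


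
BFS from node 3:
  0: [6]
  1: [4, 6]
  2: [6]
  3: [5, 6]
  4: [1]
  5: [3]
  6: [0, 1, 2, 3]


Visit 3, enqueue [5, 6]
Visit 5, enqueue []
Visit 6, enqueue [0, 1, 2]
Visit 0, enqueue []
Visit 1, enqueue [4]
Visit 2, enqueue []
Visit 4, enqueue []

BFS order: [3, 5, 6, 0, 1, 2, 4]


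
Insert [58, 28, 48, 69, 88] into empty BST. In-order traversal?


Insert 58: root
Insert 28: L from 58
Insert 48: L from 58 -> R from 28
Insert 69: R from 58
Insert 88: R from 58 -> R from 69

In-order: [28, 48, 58, 69, 88]


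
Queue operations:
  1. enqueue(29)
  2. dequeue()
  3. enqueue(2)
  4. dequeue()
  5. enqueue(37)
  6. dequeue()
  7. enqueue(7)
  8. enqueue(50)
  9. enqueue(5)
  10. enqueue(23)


enqueue(29) -> [29]
dequeue()->29, []
enqueue(2) -> [2]
dequeue()->2, []
enqueue(37) -> [37]
dequeue()->37, []
enqueue(7) -> [7]
enqueue(50) -> [7, 50]
enqueue(5) -> [7, 50, 5]
enqueue(23) -> [7, 50, 5, 23]

Final queue: [7, 50, 5, 23]


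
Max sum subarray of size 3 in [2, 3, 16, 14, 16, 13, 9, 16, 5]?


[0:3]: 21
[1:4]: 33
[2:5]: 46
[3:6]: 43
[4:7]: 38
[5:8]: 38
[6:9]: 30

Max: 46 at [2:5]


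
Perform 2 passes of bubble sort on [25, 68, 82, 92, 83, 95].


Initial: [25, 68, 82, 92, 83, 95]
Pass 1: [25, 68, 82, 83, 92, 95] (1 swaps)
Pass 2: [25, 68, 82, 83, 92, 95] (0 swaps)

After 2 passes: [25, 68, 82, 83, 92, 95]


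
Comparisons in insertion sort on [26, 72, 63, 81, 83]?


Algorithm: insertion sort
Input: [26, 72, 63, 81, 83]
Sorted: [26, 63, 72, 81, 83]

5


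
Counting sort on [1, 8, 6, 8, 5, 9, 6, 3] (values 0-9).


Input: [1, 8, 6, 8, 5, 9, 6, 3]
Counts: [0, 1, 0, 1, 0, 1, 2, 0, 2, 1]

Sorted: [1, 3, 5, 6, 6, 8, 8, 9]


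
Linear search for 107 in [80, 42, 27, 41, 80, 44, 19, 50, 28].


i=0: 80!=107
i=1: 42!=107
i=2: 27!=107
i=3: 41!=107
i=4: 80!=107
i=5: 44!=107
i=6: 19!=107
i=7: 50!=107
i=8: 28!=107

Not found, 9 comps


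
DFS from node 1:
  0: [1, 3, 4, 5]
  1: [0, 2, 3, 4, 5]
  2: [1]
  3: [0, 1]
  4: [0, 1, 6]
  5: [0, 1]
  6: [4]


Visit 1, push [5, 4, 3, 2, 0]
Visit 0, push [5, 4, 3]
Visit 3, push []
Visit 4, push [6]
Visit 6, push []
Visit 5, push []
Visit 2, push []

DFS order: [1, 0, 3, 4, 6, 5, 2]


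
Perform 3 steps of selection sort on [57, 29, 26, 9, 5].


Initial: [57, 29, 26, 9, 5]
Step 1: min=5 at 4
  Swap: [5, 29, 26, 9, 57]
Step 2: min=9 at 3
  Swap: [5, 9, 26, 29, 57]
Step 3: min=26 at 2
  Swap: [5, 9, 26, 29, 57]

After 3 steps: [5, 9, 26, 29, 57]


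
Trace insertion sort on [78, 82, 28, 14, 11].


Initial: [78, 82, 28, 14, 11]
Insert 82: [78, 82, 28, 14, 11]
Insert 28: [28, 78, 82, 14, 11]
Insert 14: [14, 28, 78, 82, 11]
Insert 11: [11, 14, 28, 78, 82]

Sorted: [11, 14, 28, 78, 82]


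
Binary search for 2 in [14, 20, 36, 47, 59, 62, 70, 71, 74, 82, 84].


Step 1: lo=0, hi=10, mid=5, val=62
Step 2: lo=0, hi=4, mid=2, val=36
Step 3: lo=0, hi=1, mid=0, val=14

Not found


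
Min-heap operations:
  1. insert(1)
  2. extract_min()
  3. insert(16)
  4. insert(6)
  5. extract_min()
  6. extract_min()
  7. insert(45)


insert(1) -> [1]
extract_min()->1, []
insert(16) -> [16]
insert(6) -> [6, 16]
extract_min()->6, [16]
extract_min()->16, []
insert(45) -> [45]

Final heap: [45]


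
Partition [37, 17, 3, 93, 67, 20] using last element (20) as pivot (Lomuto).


Pivot: 20
  17 <= 20: swap -> [17, 37, 3, 93, 67, 20]
  3 <= 20: swap -> [17, 3, 37, 93, 67, 20]
Place pivot at 2: [17, 3, 20, 93, 67, 37]

Partitioned: [17, 3, 20, 93, 67, 37]


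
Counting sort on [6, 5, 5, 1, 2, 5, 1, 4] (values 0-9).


Input: [6, 5, 5, 1, 2, 5, 1, 4]
Counts: [0, 2, 1, 0, 1, 3, 1, 0, 0, 0]

Sorted: [1, 1, 2, 4, 5, 5, 5, 6]


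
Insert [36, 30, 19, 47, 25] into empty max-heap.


Insert 36: [36]
Insert 30: [36, 30]
Insert 19: [36, 30, 19]
Insert 47: [47, 36, 19, 30]
Insert 25: [47, 36, 19, 30, 25]

Final heap: [47, 36, 19, 30, 25]


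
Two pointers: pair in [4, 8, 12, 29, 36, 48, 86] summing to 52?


lo=0(4)+hi=6(86)=90
lo=0(4)+hi=5(48)=52

Yes: 4+48=52


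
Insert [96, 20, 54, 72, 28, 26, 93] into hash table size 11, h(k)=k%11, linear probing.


Insert 96: h=8 -> slot 8
Insert 20: h=9 -> slot 9
Insert 54: h=10 -> slot 10
Insert 72: h=6 -> slot 6
Insert 28: h=6, 1 probes -> slot 7
Insert 26: h=4 -> slot 4
Insert 93: h=5 -> slot 5

Table: [None, None, None, None, 26, 93, 72, 28, 96, 20, 54]


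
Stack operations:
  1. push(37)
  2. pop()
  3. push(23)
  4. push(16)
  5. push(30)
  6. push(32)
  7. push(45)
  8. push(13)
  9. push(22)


push(37) -> [37]
pop()->37, []
push(23) -> [23]
push(16) -> [23, 16]
push(30) -> [23, 16, 30]
push(32) -> [23, 16, 30, 32]
push(45) -> [23, 16, 30, 32, 45]
push(13) -> [23, 16, 30, 32, 45, 13]
push(22) -> [23, 16, 30, 32, 45, 13, 22]

Final stack: [23, 16, 30, 32, 45, 13, 22]


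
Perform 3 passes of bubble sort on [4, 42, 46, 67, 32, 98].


Initial: [4, 42, 46, 67, 32, 98]
Pass 1: [4, 42, 46, 32, 67, 98] (1 swaps)
Pass 2: [4, 42, 32, 46, 67, 98] (1 swaps)
Pass 3: [4, 32, 42, 46, 67, 98] (1 swaps)

After 3 passes: [4, 32, 42, 46, 67, 98]


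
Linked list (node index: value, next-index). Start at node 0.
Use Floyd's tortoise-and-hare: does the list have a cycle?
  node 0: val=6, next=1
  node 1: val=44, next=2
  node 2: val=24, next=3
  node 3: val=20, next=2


Floyd's tortoise (slow, +1) and hare (fast, +2):
  init: slow=0, fast=0
  step 1: slow=1, fast=2
  step 2: slow=2, fast=2
  slow == fast at node 2: cycle detected

Cycle: yes


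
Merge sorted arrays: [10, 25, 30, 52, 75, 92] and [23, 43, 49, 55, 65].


Take 10 from A
Take 23 from B
Take 25 from A
Take 30 from A
Take 43 from B
Take 49 from B
Take 52 from A
Take 55 from B
Take 65 from B

Merged: [10, 23, 25, 30, 43, 49, 52, 55, 65, 75, 92]


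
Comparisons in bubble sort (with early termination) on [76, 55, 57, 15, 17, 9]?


Algorithm: bubble sort (with early termination)
Input: [76, 55, 57, 15, 17, 9]
Sorted: [9, 15, 17, 55, 57, 76]

15


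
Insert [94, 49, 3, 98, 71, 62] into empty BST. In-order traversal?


Insert 94: root
Insert 49: L from 94
Insert 3: L from 94 -> L from 49
Insert 98: R from 94
Insert 71: L from 94 -> R from 49
Insert 62: L from 94 -> R from 49 -> L from 71

In-order: [3, 49, 62, 71, 94, 98]


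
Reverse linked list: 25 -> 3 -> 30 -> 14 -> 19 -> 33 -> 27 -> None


Step 1: curr=25, set curr.next=prev(None) | reversed so far: 25
Step 2: curr=3, set curr.next=prev(25) | reversed so far: 3 -> 25
Step 3: curr=30, set curr.next=prev(3) | reversed so far: 30 -> 3 -> 25
Step 4: curr=14, set curr.next=prev(30) | reversed so far: 14 -> 30 -> 3 -> 25
Step 5: curr=19, set curr.next=prev(14) | reversed so far: 19 -> 14 -> 30 -> 3 -> 25
Step 6: curr=33, set curr.next=prev(19) | reversed so far: 33 -> 19 -> 14 -> 30 -> 3 -> 25
Step 7: curr=27, set curr.next=prev(33) | reversed so far: 27 -> 33 -> 19 -> 14 -> 30 -> 3 -> 25

27 -> 33 -> 19 -> 14 -> 30 -> 3 -> 25 -> None


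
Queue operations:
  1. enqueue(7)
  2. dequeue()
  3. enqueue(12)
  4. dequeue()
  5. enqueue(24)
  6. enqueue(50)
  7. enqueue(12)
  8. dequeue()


enqueue(7) -> [7]
dequeue()->7, []
enqueue(12) -> [12]
dequeue()->12, []
enqueue(24) -> [24]
enqueue(50) -> [24, 50]
enqueue(12) -> [24, 50, 12]
dequeue()->24, [50, 12]

Final queue: [50, 12]


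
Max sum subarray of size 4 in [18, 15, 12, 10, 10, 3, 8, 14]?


[0:4]: 55
[1:5]: 47
[2:6]: 35
[3:7]: 31
[4:8]: 35

Max: 55 at [0:4]


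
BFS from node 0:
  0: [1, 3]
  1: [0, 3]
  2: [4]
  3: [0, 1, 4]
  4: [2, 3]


Visit 0, enqueue [1, 3]
Visit 1, enqueue []
Visit 3, enqueue [4]
Visit 4, enqueue [2]
Visit 2, enqueue []

BFS order: [0, 1, 3, 4, 2]


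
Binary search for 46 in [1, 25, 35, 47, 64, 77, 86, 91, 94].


Step 1: lo=0, hi=8, mid=4, val=64
Step 2: lo=0, hi=3, mid=1, val=25
Step 3: lo=2, hi=3, mid=2, val=35
Step 4: lo=3, hi=3, mid=3, val=47

Not found


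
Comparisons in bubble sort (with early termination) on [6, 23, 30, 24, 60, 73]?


Algorithm: bubble sort (with early termination)
Input: [6, 23, 30, 24, 60, 73]
Sorted: [6, 23, 24, 30, 60, 73]

9


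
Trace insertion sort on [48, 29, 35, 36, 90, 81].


Initial: [48, 29, 35, 36, 90, 81]
Insert 29: [29, 48, 35, 36, 90, 81]
Insert 35: [29, 35, 48, 36, 90, 81]
Insert 36: [29, 35, 36, 48, 90, 81]
Insert 90: [29, 35, 36, 48, 90, 81]
Insert 81: [29, 35, 36, 48, 81, 90]

Sorted: [29, 35, 36, 48, 81, 90]


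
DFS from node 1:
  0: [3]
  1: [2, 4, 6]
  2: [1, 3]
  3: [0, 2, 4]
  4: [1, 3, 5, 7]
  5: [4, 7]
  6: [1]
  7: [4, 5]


Visit 1, push [6, 4, 2]
Visit 2, push [3]
Visit 3, push [4, 0]
Visit 0, push []
Visit 4, push [7, 5]
Visit 5, push [7]
Visit 7, push []
Visit 6, push []

DFS order: [1, 2, 3, 0, 4, 5, 7, 6]


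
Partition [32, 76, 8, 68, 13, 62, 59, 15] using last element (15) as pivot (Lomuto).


Pivot: 15
  8 <= 15: swap -> [8, 76, 32, 68, 13, 62, 59, 15]
  13 <= 15: swap -> [8, 13, 32, 68, 76, 62, 59, 15]
Place pivot at 2: [8, 13, 15, 68, 76, 62, 59, 32]

Partitioned: [8, 13, 15, 68, 76, 62, 59, 32]


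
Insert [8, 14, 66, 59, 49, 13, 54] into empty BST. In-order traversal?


Insert 8: root
Insert 14: R from 8
Insert 66: R from 8 -> R from 14
Insert 59: R from 8 -> R from 14 -> L from 66
Insert 49: R from 8 -> R from 14 -> L from 66 -> L from 59
Insert 13: R from 8 -> L from 14
Insert 54: R from 8 -> R from 14 -> L from 66 -> L from 59 -> R from 49

In-order: [8, 13, 14, 49, 54, 59, 66]


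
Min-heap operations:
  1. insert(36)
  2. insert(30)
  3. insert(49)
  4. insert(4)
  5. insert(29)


insert(36) -> [36]
insert(30) -> [30, 36]
insert(49) -> [30, 36, 49]
insert(4) -> [4, 30, 49, 36]
insert(29) -> [4, 29, 49, 36, 30]

Final heap: [4, 29, 49, 36, 30]


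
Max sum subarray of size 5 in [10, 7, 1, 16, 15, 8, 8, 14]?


[0:5]: 49
[1:6]: 47
[2:7]: 48
[3:8]: 61

Max: 61 at [3:8]


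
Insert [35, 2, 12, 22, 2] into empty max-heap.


Insert 35: [35]
Insert 2: [35, 2]
Insert 12: [35, 2, 12]
Insert 22: [35, 22, 12, 2]
Insert 2: [35, 22, 12, 2, 2]

Final heap: [35, 22, 12, 2, 2]


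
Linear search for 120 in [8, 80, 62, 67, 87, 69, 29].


i=0: 8!=120
i=1: 80!=120
i=2: 62!=120
i=3: 67!=120
i=4: 87!=120
i=5: 69!=120
i=6: 29!=120

Not found, 7 comps


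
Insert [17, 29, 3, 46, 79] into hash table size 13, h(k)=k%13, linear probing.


Insert 17: h=4 -> slot 4
Insert 29: h=3 -> slot 3
Insert 3: h=3, 2 probes -> slot 5
Insert 46: h=7 -> slot 7
Insert 79: h=1 -> slot 1

Table: [None, 79, None, 29, 17, 3, None, 46, None, None, None, None, None]


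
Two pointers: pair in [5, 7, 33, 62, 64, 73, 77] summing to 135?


lo=0(5)+hi=6(77)=82
lo=1(7)+hi=6(77)=84
lo=2(33)+hi=6(77)=110
lo=3(62)+hi=6(77)=139
lo=3(62)+hi=5(73)=135

Yes: 62+73=135


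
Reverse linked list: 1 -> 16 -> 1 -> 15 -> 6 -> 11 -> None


Step 1: curr=1, set curr.next=prev(None) | reversed so far: 1
Step 2: curr=16, set curr.next=prev(1) | reversed so far: 16 -> 1
Step 3: curr=1, set curr.next=prev(16) | reversed so far: 1 -> 16 -> 1
Step 4: curr=15, set curr.next=prev(1) | reversed so far: 15 -> 1 -> 16 -> 1
Step 5: curr=6, set curr.next=prev(15) | reversed so far: 6 -> 15 -> 1 -> 16 -> 1
Step 6: curr=11, set curr.next=prev(6) | reversed so far: 11 -> 6 -> 15 -> 1 -> 16 -> 1

11 -> 6 -> 15 -> 1 -> 16 -> 1 -> None


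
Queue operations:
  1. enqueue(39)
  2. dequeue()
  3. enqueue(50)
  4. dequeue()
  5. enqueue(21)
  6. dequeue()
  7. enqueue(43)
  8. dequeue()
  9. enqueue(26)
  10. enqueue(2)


enqueue(39) -> [39]
dequeue()->39, []
enqueue(50) -> [50]
dequeue()->50, []
enqueue(21) -> [21]
dequeue()->21, []
enqueue(43) -> [43]
dequeue()->43, []
enqueue(26) -> [26]
enqueue(2) -> [26, 2]

Final queue: [26, 2]


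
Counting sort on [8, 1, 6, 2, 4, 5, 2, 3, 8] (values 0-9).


Input: [8, 1, 6, 2, 4, 5, 2, 3, 8]
Counts: [0, 1, 2, 1, 1, 1, 1, 0, 2, 0]

Sorted: [1, 2, 2, 3, 4, 5, 6, 8, 8]


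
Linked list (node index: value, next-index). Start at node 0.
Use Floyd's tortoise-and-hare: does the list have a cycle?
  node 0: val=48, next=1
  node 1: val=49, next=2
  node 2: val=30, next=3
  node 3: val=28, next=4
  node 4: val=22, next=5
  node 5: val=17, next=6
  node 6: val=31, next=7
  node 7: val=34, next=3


Floyd's tortoise (slow, +1) and hare (fast, +2):
  init: slow=0, fast=0
  step 1: slow=1, fast=2
  step 2: slow=2, fast=4
  step 3: slow=3, fast=6
  step 4: slow=4, fast=3
  step 5: slow=5, fast=5
  slow == fast at node 5: cycle detected

Cycle: yes


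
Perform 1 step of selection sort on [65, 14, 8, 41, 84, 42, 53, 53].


Initial: [65, 14, 8, 41, 84, 42, 53, 53]
Step 1: min=8 at 2
  Swap: [8, 14, 65, 41, 84, 42, 53, 53]

After 1 step: [8, 14, 65, 41, 84, 42, 53, 53]


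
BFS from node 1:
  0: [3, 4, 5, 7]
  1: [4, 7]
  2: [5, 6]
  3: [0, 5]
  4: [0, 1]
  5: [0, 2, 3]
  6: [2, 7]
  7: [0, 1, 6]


Visit 1, enqueue [4, 7]
Visit 4, enqueue [0]
Visit 7, enqueue [6]
Visit 0, enqueue [3, 5]
Visit 6, enqueue [2]
Visit 3, enqueue []
Visit 5, enqueue []
Visit 2, enqueue []

BFS order: [1, 4, 7, 0, 6, 3, 5, 2]


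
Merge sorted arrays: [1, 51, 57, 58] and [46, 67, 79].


Take 1 from A
Take 46 from B
Take 51 from A
Take 57 from A
Take 58 from A

Merged: [1, 46, 51, 57, 58, 67, 79]


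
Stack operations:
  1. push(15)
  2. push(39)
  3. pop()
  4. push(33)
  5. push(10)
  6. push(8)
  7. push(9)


push(15) -> [15]
push(39) -> [15, 39]
pop()->39, [15]
push(33) -> [15, 33]
push(10) -> [15, 33, 10]
push(8) -> [15, 33, 10, 8]
push(9) -> [15, 33, 10, 8, 9]

Final stack: [15, 33, 10, 8, 9]


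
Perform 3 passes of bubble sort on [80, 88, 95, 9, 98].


Initial: [80, 88, 95, 9, 98]
Pass 1: [80, 88, 9, 95, 98] (1 swaps)
Pass 2: [80, 9, 88, 95, 98] (1 swaps)
Pass 3: [9, 80, 88, 95, 98] (1 swaps)

After 3 passes: [9, 80, 88, 95, 98]


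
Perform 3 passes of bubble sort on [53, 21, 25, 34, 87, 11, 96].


Initial: [53, 21, 25, 34, 87, 11, 96]
Pass 1: [21, 25, 34, 53, 11, 87, 96] (4 swaps)
Pass 2: [21, 25, 34, 11, 53, 87, 96] (1 swaps)
Pass 3: [21, 25, 11, 34, 53, 87, 96] (1 swaps)

After 3 passes: [21, 25, 11, 34, 53, 87, 96]


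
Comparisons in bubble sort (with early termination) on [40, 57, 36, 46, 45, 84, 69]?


Algorithm: bubble sort (with early termination)
Input: [40, 57, 36, 46, 45, 84, 69]
Sorted: [36, 40, 45, 46, 57, 69, 84]

15


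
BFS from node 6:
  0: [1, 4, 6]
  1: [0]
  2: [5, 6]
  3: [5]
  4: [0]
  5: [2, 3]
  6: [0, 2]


Visit 6, enqueue [0, 2]
Visit 0, enqueue [1, 4]
Visit 2, enqueue [5]
Visit 1, enqueue []
Visit 4, enqueue []
Visit 5, enqueue [3]
Visit 3, enqueue []

BFS order: [6, 0, 2, 1, 4, 5, 3]


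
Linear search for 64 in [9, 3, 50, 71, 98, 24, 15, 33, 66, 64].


i=0: 9!=64
i=1: 3!=64
i=2: 50!=64
i=3: 71!=64
i=4: 98!=64
i=5: 24!=64
i=6: 15!=64
i=7: 33!=64
i=8: 66!=64
i=9: 64==64 found!

Found at 9, 10 comps


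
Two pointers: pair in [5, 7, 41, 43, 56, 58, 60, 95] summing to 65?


lo=0(5)+hi=7(95)=100
lo=0(5)+hi=6(60)=65

Yes: 5+60=65


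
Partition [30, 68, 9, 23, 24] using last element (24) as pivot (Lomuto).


Pivot: 24
  9 <= 24: swap -> [9, 68, 30, 23, 24]
  23 <= 24: swap -> [9, 23, 30, 68, 24]
Place pivot at 2: [9, 23, 24, 68, 30]

Partitioned: [9, 23, 24, 68, 30]


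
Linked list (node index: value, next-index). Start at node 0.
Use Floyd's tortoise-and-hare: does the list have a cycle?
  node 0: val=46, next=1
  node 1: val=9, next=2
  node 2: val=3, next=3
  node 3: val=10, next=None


Floyd's tortoise (slow, +1) and hare (fast, +2):
  init: slow=0, fast=0
  step 1: slow=1, fast=2
  step 2: fast 2->3->None, no cycle

Cycle: no


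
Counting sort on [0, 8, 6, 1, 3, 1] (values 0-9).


Input: [0, 8, 6, 1, 3, 1]
Counts: [1, 2, 0, 1, 0, 0, 1, 0, 1, 0]

Sorted: [0, 1, 1, 3, 6, 8]


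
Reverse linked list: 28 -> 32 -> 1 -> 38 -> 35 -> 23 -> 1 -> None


Step 1: curr=28, set curr.next=prev(None) | reversed so far: 28
Step 2: curr=32, set curr.next=prev(28) | reversed so far: 32 -> 28
Step 3: curr=1, set curr.next=prev(32) | reversed so far: 1 -> 32 -> 28
Step 4: curr=38, set curr.next=prev(1) | reversed so far: 38 -> 1 -> 32 -> 28
Step 5: curr=35, set curr.next=prev(38) | reversed so far: 35 -> 38 -> 1 -> 32 -> 28
Step 6: curr=23, set curr.next=prev(35) | reversed so far: 23 -> 35 -> 38 -> 1 -> 32 -> 28
Step 7: curr=1, set curr.next=prev(23) | reversed so far: 1 -> 23 -> 35 -> 38 -> 1 -> 32 -> 28

1 -> 23 -> 35 -> 38 -> 1 -> 32 -> 28 -> None


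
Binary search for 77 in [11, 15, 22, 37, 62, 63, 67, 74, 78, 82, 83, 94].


Step 1: lo=0, hi=11, mid=5, val=63
Step 2: lo=6, hi=11, mid=8, val=78
Step 3: lo=6, hi=7, mid=6, val=67
Step 4: lo=7, hi=7, mid=7, val=74

Not found


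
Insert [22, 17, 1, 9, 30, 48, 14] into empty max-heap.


Insert 22: [22]
Insert 17: [22, 17]
Insert 1: [22, 17, 1]
Insert 9: [22, 17, 1, 9]
Insert 30: [30, 22, 1, 9, 17]
Insert 48: [48, 22, 30, 9, 17, 1]
Insert 14: [48, 22, 30, 9, 17, 1, 14]

Final heap: [48, 22, 30, 9, 17, 1, 14]


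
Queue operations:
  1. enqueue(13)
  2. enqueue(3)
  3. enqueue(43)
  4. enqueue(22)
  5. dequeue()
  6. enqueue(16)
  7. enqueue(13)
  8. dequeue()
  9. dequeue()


enqueue(13) -> [13]
enqueue(3) -> [13, 3]
enqueue(43) -> [13, 3, 43]
enqueue(22) -> [13, 3, 43, 22]
dequeue()->13, [3, 43, 22]
enqueue(16) -> [3, 43, 22, 16]
enqueue(13) -> [3, 43, 22, 16, 13]
dequeue()->3, [43, 22, 16, 13]
dequeue()->43, [22, 16, 13]

Final queue: [22, 16, 13]


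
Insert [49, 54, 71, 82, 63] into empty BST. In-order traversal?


Insert 49: root
Insert 54: R from 49
Insert 71: R from 49 -> R from 54
Insert 82: R from 49 -> R from 54 -> R from 71
Insert 63: R from 49 -> R from 54 -> L from 71

In-order: [49, 54, 63, 71, 82]


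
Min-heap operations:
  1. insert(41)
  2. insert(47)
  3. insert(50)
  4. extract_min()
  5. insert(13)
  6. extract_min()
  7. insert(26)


insert(41) -> [41]
insert(47) -> [41, 47]
insert(50) -> [41, 47, 50]
extract_min()->41, [47, 50]
insert(13) -> [13, 50, 47]
extract_min()->13, [47, 50]
insert(26) -> [26, 50, 47]

Final heap: [26, 50, 47]


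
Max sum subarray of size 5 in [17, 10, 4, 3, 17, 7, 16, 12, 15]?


[0:5]: 51
[1:6]: 41
[2:7]: 47
[3:8]: 55
[4:9]: 67

Max: 67 at [4:9]


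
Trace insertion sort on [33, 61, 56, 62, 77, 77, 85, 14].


Initial: [33, 61, 56, 62, 77, 77, 85, 14]
Insert 61: [33, 61, 56, 62, 77, 77, 85, 14]
Insert 56: [33, 56, 61, 62, 77, 77, 85, 14]
Insert 62: [33, 56, 61, 62, 77, 77, 85, 14]
Insert 77: [33, 56, 61, 62, 77, 77, 85, 14]
Insert 77: [33, 56, 61, 62, 77, 77, 85, 14]
Insert 85: [33, 56, 61, 62, 77, 77, 85, 14]
Insert 14: [14, 33, 56, 61, 62, 77, 77, 85]

Sorted: [14, 33, 56, 61, 62, 77, 77, 85]


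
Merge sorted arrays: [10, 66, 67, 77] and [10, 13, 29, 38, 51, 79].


Take 10 from A
Take 10 from B
Take 13 from B
Take 29 from B
Take 38 from B
Take 51 from B
Take 66 from A
Take 67 from A
Take 77 from A

Merged: [10, 10, 13, 29, 38, 51, 66, 67, 77, 79]


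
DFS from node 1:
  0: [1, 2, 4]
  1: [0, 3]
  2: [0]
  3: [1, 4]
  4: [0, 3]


Visit 1, push [3, 0]
Visit 0, push [4, 2]
Visit 2, push []
Visit 4, push [3]
Visit 3, push []

DFS order: [1, 0, 2, 4, 3]


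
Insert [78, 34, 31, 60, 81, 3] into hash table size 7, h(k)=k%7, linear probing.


Insert 78: h=1 -> slot 1
Insert 34: h=6 -> slot 6
Insert 31: h=3 -> slot 3
Insert 60: h=4 -> slot 4
Insert 81: h=4, 1 probes -> slot 5
Insert 3: h=3, 4 probes -> slot 0

Table: [3, 78, None, 31, 60, 81, 34]


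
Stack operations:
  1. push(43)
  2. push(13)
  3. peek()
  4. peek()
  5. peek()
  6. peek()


push(43) -> [43]
push(13) -> [43, 13]
peek()->13
peek()->13
peek()->13
peek()->13

Final stack: [43, 13]


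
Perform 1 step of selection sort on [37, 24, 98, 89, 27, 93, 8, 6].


Initial: [37, 24, 98, 89, 27, 93, 8, 6]
Step 1: min=6 at 7
  Swap: [6, 24, 98, 89, 27, 93, 8, 37]

After 1 step: [6, 24, 98, 89, 27, 93, 8, 37]


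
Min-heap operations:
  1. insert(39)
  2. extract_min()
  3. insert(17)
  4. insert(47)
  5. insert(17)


insert(39) -> [39]
extract_min()->39, []
insert(17) -> [17]
insert(47) -> [17, 47]
insert(17) -> [17, 47, 17]

Final heap: [17, 47, 17]


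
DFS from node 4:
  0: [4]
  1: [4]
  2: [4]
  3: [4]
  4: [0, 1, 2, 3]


Visit 4, push [3, 2, 1, 0]
Visit 0, push []
Visit 1, push []
Visit 2, push []
Visit 3, push []

DFS order: [4, 0, 1, 2, 3]


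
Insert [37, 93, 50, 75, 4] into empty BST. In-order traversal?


Insert 37: root
Insert 93: R from 37
Insert 50: R from 37 -> L from 93
Insert 75: R from 37 -> L from 93 -> R from 50
Insert 4: L from 37

In-order: [4, 37, 50, 75, 93]


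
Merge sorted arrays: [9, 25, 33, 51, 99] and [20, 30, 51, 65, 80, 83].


Take 9 from A
Take 20 from B
Take 25 from A
Take 30 from B
Take 33 from A
Take 51 from A
Take 51 from B
Take 65 from B
Take 80 from B
Take 83 from B

Merged: [9, 20, 25, 30, 33, 51, 51, 65, 80, 83, 99]


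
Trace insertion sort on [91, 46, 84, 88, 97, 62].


Initial: [91, 46, 84, 88, 97, 62]
Insert 46: [46, 91, 84, 88, 97, 62]
Insert 84: [46, 84, 91, 88, 97, 62]
Insert 88: [46, 84, 88, 91, 97, 62]
Insert 97: [46, 84, 88, 91, 97, 62]
Insert 62: [46, 62, 84, 88, 91, 97]

Sorted: [46, 62, 84, 88, 91, 97]


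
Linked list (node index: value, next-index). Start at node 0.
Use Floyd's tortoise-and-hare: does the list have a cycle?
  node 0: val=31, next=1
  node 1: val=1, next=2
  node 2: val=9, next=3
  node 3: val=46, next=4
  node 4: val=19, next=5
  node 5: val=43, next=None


Floyd's tortoise (slow, +1) and hare (fast, +2):
  init: slow=0, fast=0
  step 1: slow=1, fast=2
  step 2: slow=2, fast=4
  step 3: fast 4->5->None, no cycle

Cycle: no


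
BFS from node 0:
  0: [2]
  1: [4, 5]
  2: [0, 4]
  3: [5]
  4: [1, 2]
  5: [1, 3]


Visit 0, enqueue [2]
Visit 2, enqueue [4]
Visit 4, enqueue [1]
Visit 1, enqueue [5]
Visit 5, enqueue [3]
Visit 3, enqueue []

BFS order: [0, 2, 4, 1, 5, 3]


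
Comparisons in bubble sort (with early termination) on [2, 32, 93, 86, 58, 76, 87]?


Algorithm: bubble sort (with early termination)
Input: [2, 32, 93, 86, 58, 76, 87]
Sorted: [2, 32, 58, 76, 86, 87, 93]

15


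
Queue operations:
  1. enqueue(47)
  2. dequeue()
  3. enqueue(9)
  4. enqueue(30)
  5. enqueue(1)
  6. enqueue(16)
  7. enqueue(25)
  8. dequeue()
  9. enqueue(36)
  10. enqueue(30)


enqueue(47) -> [47]
dequeue()->47, []
enqueue(9) -> [9]
enqueue(30) -> [9, 30]
enqueue(1) -> [9, 30, 1]
enqueue(16) -> [9, 30, 1, 16]
enqueue(25) -> [9, 30, 1, 16, 25]
dequeue()->9, [30, 1, 16, 25]
enqueue(36) -> [30, 1, 16, 25, 36]
enqueue(30) -> [30, 1, 16, 25, 36, 30]

Final queue: [30, 1, 16, 25, 36, 30]


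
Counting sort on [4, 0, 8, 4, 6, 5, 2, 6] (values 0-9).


Input: [4, 0, 8, 4, 6, 5, 2, 6]
Counts: [1, 0, 1, 0, 2, 1, 2, 0, 1, 0]

Sorted: [0, 2, 4, 4, 5, 6, 6, 8]


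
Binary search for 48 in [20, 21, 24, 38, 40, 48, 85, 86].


Step 1: lo=0, hi=7, mid=3, val=38
Step 2: lo=4, hi=7, mid=5, val=48

Found at index 5


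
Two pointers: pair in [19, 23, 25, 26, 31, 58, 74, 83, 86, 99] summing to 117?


lo=0(19)+hi=9(99)=118
lo=0(19)+hi=8(86)=105
lo=1(23)+hi=8(86)=109
lo=2(25)+hi=8(86)=111
lo=3(26)+hi=8(86)=112
lo=4(31)+hi=8(86)=117

Yes: 31+86=117


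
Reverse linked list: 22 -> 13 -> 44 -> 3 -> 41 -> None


Step 1: curr=22, set curr.next=prev(None) | reversed so far: 22
Step 2: curr=13, set curr.next=prev(22) | reversed so far: 13 -> 22
Step 3: curr=44, set curr.next=prev(13) | reversed so far: 44 -> 13 -> 22
Step 4: curr=3, set curr.next=prev(44) | reversed so far: 3 -> 44 -> 13 -> 22
Step 5: curr=41, set curr.next=prev(3) | reversed so far: 41 -> 3 -> 44 -> 13 -> 22

41 -> 3 -> 44 -> 13 -> 22 -> None


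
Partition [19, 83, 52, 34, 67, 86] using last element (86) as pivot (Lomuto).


Pivot: 86
  19 <= 86: advance i (no swap)
  83 <= 86: advance i (no swap)
  52 <= 86: advance i (no swap)
  34 <= 86: advance i (no swap)
  67 <= 86: advance i (no swap)
Place pivot at 5: [19, 83, 52, 34, 67, 86]

Partitioned: [19, 83, 52, 34, 67, 86]


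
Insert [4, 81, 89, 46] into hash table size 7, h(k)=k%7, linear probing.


Insert 4: h=4 -> slot 4
Insert 81: h=4, 1 probes -> slot 5
Insert 89: h=5, 1 probes -> slot 6
Insert 46: h=4, 3 probes -> slot 0

Table: [46, None, None, None, 4, 81, 89]


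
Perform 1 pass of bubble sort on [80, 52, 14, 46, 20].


Initial: [80, 52, 14, 46, 20]
Pass 1: [52, 14, 46, 20, 80] (4 swaps)

After 1 pass: [52, 14, 46, 20, 80]


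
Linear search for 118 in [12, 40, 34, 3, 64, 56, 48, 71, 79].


i=0: 12!=118
i=1: 40!=118
i=2: 34!=118
i=3: 3!=118
i=4: 64!=118
i=5: 56!=118
i=6: 48!=118
i=7: 71!=118
i=8: 79!=118

Not found, 9 comps


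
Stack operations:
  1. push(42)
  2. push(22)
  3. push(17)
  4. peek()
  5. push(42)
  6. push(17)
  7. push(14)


push(42) -> [42]
push(22) -> [42, 22]
push(17) -> [42, 22, 17]
peek()->17
push(42) -> [42, 22, 17, 42]
push(17) -> [42, 22, 17, 42, 17]
push(14) -> [42, 22, 17, 42, 17, 14]

Final stack: [42, 22, 17, 42, 17, 14]


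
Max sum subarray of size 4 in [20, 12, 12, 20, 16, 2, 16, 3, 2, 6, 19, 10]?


[0:4]: 64
[1:5]: 60
[2:6]: 50
[3:7]: 54
[4:8]: 37
[5:9]: 23
[6:10]: 27
[7:11]: 30
[8:12]: 37

Max: 64 at [0:4]


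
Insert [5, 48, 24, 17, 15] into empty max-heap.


Insert 5: [5]
Insert 48: [48, 5]
Insert 24: [48, 5, 24]
Insert 17: [48, 17, 24, 5]
Insert 15: [48, 17, 24, 5, 15]

Final heap: [48, 17, 24, 5, 15]


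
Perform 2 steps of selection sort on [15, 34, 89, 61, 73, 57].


Initial: [15, 34, 89, 61, 73, 57]
Step 1: min=15 at 0
  Swap: [15, 34, 89, 61, 73, 57]
Step 2: min=34 at 1
  Swap: [15, 34, 89, 61, 73, 57]

After 2 steps: [15, 34, 89, 61, 73, 57]


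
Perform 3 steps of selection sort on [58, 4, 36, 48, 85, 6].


Initial: [58, 4, 36, 48, 85, 6]
Step 1: min=4 at 1
  Swap: [4, 58, 36, 48, 85, 6]
Step 2: min=6 at 5
  Swap: [4, 6, 36, 48, 85, 58]
Step 3: min=36 at 2
  Swap: [4, 6, 36, 48, 85, 58]

After 3 steps: [4, 6, 36, 48, 85, 58]


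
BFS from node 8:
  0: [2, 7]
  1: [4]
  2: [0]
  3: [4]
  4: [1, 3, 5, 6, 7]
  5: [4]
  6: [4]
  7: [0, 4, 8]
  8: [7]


Visit 8, enqueue [7]
Visit 7, enqueue [0, 4]
Visit 0, enqueue [2]
Visit 4, enqueue [1, 3, 5, 6]
Visit 2, enqueue []
Visit 1, enqueue []
Visit 3, enqueue []
Visit 5, enqueue []
Visit 6, enqueue []

BFS order: [8, 7, 0, 4, 2, 1, 3, 5, 6]


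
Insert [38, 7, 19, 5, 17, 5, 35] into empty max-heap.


Insert 38: [38]
Insert 7: [38, 7]
Insert 19: [38, 7, 19]
Insert 5: [38, 7, 19, 5]
Insert 17: [38, 17, 19, 5, 7]
Insert 5: [38, 17, 19, 5, 7, 5]
Insert 35: [38, 17, 35, 5, 7, 5, 19]

Final heap: [38, 17, 35, 5, 7, 5, 19]


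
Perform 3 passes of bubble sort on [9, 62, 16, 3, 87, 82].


Initial: [9, 62, 16, 3, 87, 82]
Pass 1: [9, 16, 3, 62, 82, 87] (3 swaps)
Pass 2: [9, 3, 16, 62, 82, 87] (1 swaps)
Pass 3: [3, 9, 16, 62, 82, 87] (1 swaps)

After 3 passes: [3, 9, 16, 62, 82, 87]


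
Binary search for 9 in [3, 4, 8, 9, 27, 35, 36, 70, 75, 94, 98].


Step 1: lo=0, hi=10, mid=5, val=35
Step 2: lo=0, hi=4, mid=2, val=8
Step 3: lo=3, hi=4, mid=3, val=9

Found at index 3


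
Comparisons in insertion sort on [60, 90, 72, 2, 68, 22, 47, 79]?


Algorithm: insertion sort
Input: [60, 90, 72, 2, 68, 22, 47, 79]
Sorted: [2, 22, 47, 60, 68, 72, 79, 90]

21


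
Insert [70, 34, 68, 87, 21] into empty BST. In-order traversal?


Insert 70: root
Insert 34: L from 70
Insert 68: L from 70 -> R from 34
Insert 87: R from 70
Insert 21: L from 70 -> L from 34

In-order: [21, 34, 68, 70, 87]


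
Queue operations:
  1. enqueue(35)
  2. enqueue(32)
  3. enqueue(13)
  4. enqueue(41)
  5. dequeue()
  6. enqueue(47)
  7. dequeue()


enqueue(35) -> [35]
enqueue(32) -> [35, 32]
enqueue(13) -> [35, 32, 13]
enqueue(41) -> [35, 32, 13, 41]
dequeue()->35, [32, 13, 41]
enqueue(47) -> [32, 13, 41, 47]
dequeue()->32, [13, 41, 47]

Final queue: [13, 41, 47]


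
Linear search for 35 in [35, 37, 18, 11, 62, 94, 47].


i=0: 35==35 found!

Found at 0, 1 comps


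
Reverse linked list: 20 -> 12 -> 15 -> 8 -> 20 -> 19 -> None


Step 1: curr=20, set curr.next=prev(None) | reversed so far: 20
Step 2: curr=12, set curr.next=prev(20) | reversed so far: 12 -> 20
Step 3: curr=15, set curr.next=prev(12) | reversed so far: 15 -> 12 -> 20
Step 4: curr=8, set curr.next=prev(15) | reversed so far: 8 -> 15 -> 12 -> 20
Step 5: curr=20, set curr.next=prev(8) | reversed so far: 20 -> 8 -> 15 -> 12 -> 20
Step 6: curr=19, set curr.next=prev(20) | reversed so far: 19 -> 20 -> 8 -> 15 -> 12 -> 20

19 -> 20 -> 8 -> 15 -> 12 -> 20 -> None


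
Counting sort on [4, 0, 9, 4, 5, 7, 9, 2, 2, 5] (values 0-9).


Input: [4, 0, 9, 4, 5, 7, 9, 2, 2, 5]
Counts: [1, 0, 2, 0, 2, 2, 0, 1, 0, 2]

Sorted: [0, 2, 2, 4, 4, 5, 5, 7, 9, 9]


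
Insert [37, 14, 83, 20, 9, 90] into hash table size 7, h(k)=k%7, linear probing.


Insert 37: h=2 -> slot 2
Insert 14: h=0 -> slot 0
Insert 83: h=6 -> slot 6
Insert 20: h=6, 2 probes -> slot 1
Insert 9: h=2, 1 probes -> slot 3
Insert 90: h=6, 5 probes -> slot 4

Table: [14, 20, 37, 9, 90, None, 83]


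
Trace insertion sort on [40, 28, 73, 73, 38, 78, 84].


Initial: [40, 28, 73, 73, 38, 78, 84]
Insert 28: [28, 40, 73, 73, 38, 78, 84]
Insert 73: [28, 40, 73, 73, 38, 78, 84]
Insert 73: [28, 40, 73, 73, 38, 78, 84]
Insert 38: [28, 38, 40, 73, 73, 78, 84]
Insert 78: [28, 38, 40, 73, 73, 78, 84]
Insert 84: [28, 38, 40, 73, 73, 78, 84]

Sorted: [28, 38, 40, 73, 73, 78, 84]


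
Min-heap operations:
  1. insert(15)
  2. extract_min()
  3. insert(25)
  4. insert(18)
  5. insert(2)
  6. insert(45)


insert(15) -> [15]
extract_min()->15, []
insert(25) -> [25]
insert(18) -> [18, 25]
insert(2) -> [2, 25, 18]
insert(45) -> [2, 25, 18, 45]

Final heap: [2, 25, 18, 45]


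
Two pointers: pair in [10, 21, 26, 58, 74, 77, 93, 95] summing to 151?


lo=0(10)+hi=7(95)=105
lo=1(21)+hi=7(95)=116
lo=2(26)+hi=7(95)=121
lo=3(58)+hi=7(95)=153
lo=3(58)+hi=6(93)=151

Yes: 58+93=151


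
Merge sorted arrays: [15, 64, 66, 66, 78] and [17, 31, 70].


Take 15 from A
Take 17 from B
Take 31 from B
Take 64 from A
Take 66 from A
Take 66 from A
Take 70 from B

Merged: [15, 17, 31, 64, 66, 66, 70, 78]


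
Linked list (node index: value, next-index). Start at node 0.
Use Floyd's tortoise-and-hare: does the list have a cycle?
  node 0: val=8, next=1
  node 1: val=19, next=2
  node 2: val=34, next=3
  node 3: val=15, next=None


Floyd's tortoise (slow, +1) and hare (fast, +2):
  init: slow=0, fast=0
  step 1: slow=1, fast=2
  step 2: fast 2->3->None, no cycle

Cycle: no


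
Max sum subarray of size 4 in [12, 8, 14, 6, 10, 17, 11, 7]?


[0:4]: 40
[1:5]: 38
[2:6]: 47
[3:7]: 44
[4:8]: 45

Max: 47 at [2:6]


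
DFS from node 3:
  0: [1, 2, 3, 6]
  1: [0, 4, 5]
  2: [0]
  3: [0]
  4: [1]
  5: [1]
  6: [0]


Visit 3, push [0]
Visit 0, push [6, 2, 1]
Visit 1, push [5, 4]
Visit 4, push []
Visit 5, push []
Visit 2, push []
Visit 6, push []

DFS order: [3, 0, 1, 4, 5, 2, 6]


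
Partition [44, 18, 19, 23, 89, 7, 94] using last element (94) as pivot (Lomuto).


Pivot: 94
  44 <= 94: advance i (no swap)
  18 <= 94: advance i (no swap)
  19 <= 94: advance i (no swap)
  23 <= 94: advance i (no swap)
  89 <= 94: advance i (no swap)
  7 <= 94: advance i (no swap)
Place pivot at 6: [44, 18, 19, 23, 89, 7, 94]

Partitioned: [44, 18, 19, 23, 89, 7, 94]


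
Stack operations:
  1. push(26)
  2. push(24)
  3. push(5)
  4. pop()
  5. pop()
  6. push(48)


push(26) -> [26]
push(24) -> [26, 24]
push(5) -> [26, 24, 5]
pop()->5, [26, 24]
pop()->24, [26]
push(48) -> [26, 48]

Final stack: [26, 48]


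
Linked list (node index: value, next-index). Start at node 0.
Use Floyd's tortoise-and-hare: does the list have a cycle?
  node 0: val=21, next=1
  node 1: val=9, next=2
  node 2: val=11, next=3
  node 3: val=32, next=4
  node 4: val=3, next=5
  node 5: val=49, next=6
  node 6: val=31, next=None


Floyd's tortoise (slow, +1) and hare (fast, +2):
  init: slow=0, fast=0
  step 1: slow=1, fast=2
  step 2: slow=2, fast=4
  step 3: slow=3, fast=6
  step 4: fast -> None, no cycle

Cycle: no


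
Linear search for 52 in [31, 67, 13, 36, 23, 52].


i=0: 31!=52
i=1: 67!=52
i=2: 13!=52
i=3: 36!=52
i=4: 23!=52
i=5: 52==52 found!

Found at 5, 6 comps


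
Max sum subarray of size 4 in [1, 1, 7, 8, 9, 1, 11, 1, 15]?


[0:4]: 17
[1:5]: 25
[2:6]: 25
[3:7]: 29
[4:8]: 22
[5:9]: 28

Max: 29 at [3:7]


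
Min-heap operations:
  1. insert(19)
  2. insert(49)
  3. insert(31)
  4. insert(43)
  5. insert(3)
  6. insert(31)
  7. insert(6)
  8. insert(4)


insert(19) -> [19]
insert(49) -> [19, 49]
insert(31) -> [19, 49, 31]
insert(43) -> [19, 43, 31, 49]
insert(3) -> [3, 19, 31, 49, 43]
insert(31) -> [3, 19, 31, 49, 43, 31]
insert(6) -> [3, 19, 6, 49, 43, 31, 31]
insert(4) -> [3, 4, 6, 19, 43, 31, 31, 49]

Final heap: [3, 4, 6, 19, 43, 31, 31, 49]


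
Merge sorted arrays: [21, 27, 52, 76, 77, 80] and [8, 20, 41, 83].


Take 8 from B
Take 20 from B
Take 21 from A
Take 27 from A
Take 41 from B
Take 52 from A
Take 76 from A
Take 77 from A
Take 80 from A

Merged: [8, 20, 21, 27, 41, 52, 76, 77, 80, 83]


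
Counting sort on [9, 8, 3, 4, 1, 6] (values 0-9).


Input: [9, 8, 3, 4, 1, 6]
Counts: [0, 1, 0, 1, 1, 0, 1, 0, 1, 1]

Sorted: [1, 3, 4, 6, 8, 9]


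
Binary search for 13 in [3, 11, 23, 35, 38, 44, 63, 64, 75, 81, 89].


Step 1: lo=0, hi=10, mid=5, val=44
Step 2: lo=0, hi=4, mid=2, val=23
Step 3: lo=0, hi=1, mid=0, val=3
Step 4: lo=1, hi=1, mid=1, val=11

Not found
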